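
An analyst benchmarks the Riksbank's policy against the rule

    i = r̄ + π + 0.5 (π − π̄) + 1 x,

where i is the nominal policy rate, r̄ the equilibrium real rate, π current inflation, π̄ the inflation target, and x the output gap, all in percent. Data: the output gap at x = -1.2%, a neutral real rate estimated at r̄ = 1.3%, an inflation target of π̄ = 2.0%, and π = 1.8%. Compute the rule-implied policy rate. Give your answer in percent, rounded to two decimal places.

1.80%

i = 1.3 + 1.8 + 0.5 × (1.8 − 2.0) + 1 × (-1.2)
   = 1.3 + 1.8 − 0.1 − 1.2 = 1.80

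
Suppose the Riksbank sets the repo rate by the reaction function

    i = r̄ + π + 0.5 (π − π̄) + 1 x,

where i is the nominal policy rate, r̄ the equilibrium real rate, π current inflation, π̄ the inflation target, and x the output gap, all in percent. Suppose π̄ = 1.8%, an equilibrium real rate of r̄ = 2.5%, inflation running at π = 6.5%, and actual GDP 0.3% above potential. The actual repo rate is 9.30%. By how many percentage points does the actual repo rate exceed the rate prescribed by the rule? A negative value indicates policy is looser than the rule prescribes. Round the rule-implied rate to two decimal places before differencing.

Output 0.3% above potential → x = 0.3.
i = 2.5 + 6.5 + 0.5 × (6.5 − 1.8) + 1 × 0.3
   = 2.5 + 6.5 + 2.35 + 0.3 = 11.65
Deviation = 9.30 − 11.65 = -2.35 pp.

-2.35 pp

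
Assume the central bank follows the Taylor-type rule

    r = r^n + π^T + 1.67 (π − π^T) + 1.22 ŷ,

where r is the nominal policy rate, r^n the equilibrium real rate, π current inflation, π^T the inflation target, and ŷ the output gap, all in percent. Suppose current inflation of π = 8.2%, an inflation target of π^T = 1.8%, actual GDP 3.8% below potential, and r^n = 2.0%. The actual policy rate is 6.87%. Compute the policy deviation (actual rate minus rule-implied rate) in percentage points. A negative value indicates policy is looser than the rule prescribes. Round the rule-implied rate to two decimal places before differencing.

Output 3.8% below potential → ŷ = -3.8.
r = 2.0 + 1.8 + 1.67 × (8.2 − 1.8) + 1.22 × (-3.8)
   = 2.0 + 1.8 + 10.688 − 4.636 = 9.85
Deviation = 6.87 − 9.85 = -2.98 pp.

-2.98 pp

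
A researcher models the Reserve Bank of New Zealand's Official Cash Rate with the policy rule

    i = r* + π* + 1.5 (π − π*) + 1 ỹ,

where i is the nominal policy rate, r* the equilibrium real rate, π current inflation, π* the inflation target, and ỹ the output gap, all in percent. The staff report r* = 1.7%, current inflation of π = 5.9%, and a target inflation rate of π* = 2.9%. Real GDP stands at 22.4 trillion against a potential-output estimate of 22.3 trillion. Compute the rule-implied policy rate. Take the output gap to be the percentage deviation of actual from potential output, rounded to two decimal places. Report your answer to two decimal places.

Output gap = 100 × (22.4 − 22.3) / 22.3 = 0.45%.
i = 1.70 + 2.90 + 1.5 × (5.90 − 2.90) + 1 × 0.45
   = 1.70 + 2.9 + 4.5 + 0.45 = 9.55

9.55%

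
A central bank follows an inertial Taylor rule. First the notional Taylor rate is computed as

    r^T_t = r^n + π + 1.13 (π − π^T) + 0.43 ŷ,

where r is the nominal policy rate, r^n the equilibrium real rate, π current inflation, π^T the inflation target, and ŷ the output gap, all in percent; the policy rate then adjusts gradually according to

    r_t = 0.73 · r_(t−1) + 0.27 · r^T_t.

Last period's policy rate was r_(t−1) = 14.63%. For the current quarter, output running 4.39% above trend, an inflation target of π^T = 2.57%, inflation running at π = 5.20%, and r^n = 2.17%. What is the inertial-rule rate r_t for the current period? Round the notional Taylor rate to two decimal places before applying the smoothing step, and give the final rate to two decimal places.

13.98%

Output 4.39% above potential → ŷ = 4.39.
r^T_t = 2.17 + 5.20 + 1.13 × (5.20 − 2.57) + 0.43 × 4.39
   = 2.17 + 5.2 + 2.9719 + 1.8877 = 12.23
r_t = 0.73 × 14.63 + 0.27 × 12.23 = 10.6799 + 3.3021 = 13.98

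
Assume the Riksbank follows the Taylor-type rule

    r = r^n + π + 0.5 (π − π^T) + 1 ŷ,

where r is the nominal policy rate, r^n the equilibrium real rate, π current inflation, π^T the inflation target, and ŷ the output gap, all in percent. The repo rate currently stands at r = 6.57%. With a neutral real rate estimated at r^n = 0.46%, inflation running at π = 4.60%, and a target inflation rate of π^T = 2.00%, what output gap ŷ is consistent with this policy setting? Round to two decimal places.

1 ŷ = 6.57 − 0.46 − 4.60 − 0.5 × (4.60 − 2.00) = 0.21
ŷ = 0.21 / 1 = 0.21

0.21%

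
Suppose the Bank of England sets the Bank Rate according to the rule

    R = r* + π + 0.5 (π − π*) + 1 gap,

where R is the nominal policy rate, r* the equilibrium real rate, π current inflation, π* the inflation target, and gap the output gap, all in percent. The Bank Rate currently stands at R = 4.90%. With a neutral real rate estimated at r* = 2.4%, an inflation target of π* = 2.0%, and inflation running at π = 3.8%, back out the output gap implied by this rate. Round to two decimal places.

1 gap = 4.90 − 2.4 − 3.8 − 0.5 × (3.8 − 2.0) = -2.2
gap = -2.2 / 1 = -2.20

-2.20%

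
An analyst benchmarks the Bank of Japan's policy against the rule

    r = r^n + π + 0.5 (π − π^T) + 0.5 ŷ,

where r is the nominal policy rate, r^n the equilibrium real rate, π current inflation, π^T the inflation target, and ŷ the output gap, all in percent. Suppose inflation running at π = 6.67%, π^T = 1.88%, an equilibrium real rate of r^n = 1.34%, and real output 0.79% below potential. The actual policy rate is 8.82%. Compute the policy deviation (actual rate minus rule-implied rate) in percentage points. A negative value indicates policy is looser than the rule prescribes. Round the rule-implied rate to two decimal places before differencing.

Output 0.79% below potential → ŷ = -0.79.
r = 1.34 + 6.67 + 0.5 × (6.67 − 1.88) + 0.5 × (-0.79)
   = 1.34 + 6.67 + 2.395 − 0.395 = 10.01
Deviation = 8.82 − 10.01 = -1.19 pp.

-1.19 pp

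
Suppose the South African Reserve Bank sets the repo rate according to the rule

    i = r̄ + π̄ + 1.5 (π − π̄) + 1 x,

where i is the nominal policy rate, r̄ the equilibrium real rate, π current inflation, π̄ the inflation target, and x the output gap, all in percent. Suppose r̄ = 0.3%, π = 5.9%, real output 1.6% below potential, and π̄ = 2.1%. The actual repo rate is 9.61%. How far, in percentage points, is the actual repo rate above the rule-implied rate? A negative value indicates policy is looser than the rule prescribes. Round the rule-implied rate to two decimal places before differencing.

Output 1.6% below potential → x = -1.6.
i = 0.3 + 2.1 + 1.5 × (5.9 − 2.1) + 1 × (-1.6)
   = 0.3 + 2.1 + 5.7 − 1.6 = 6.50
Deviation = 9.61 − 6.50 = 3.11 pp.

3.11 pp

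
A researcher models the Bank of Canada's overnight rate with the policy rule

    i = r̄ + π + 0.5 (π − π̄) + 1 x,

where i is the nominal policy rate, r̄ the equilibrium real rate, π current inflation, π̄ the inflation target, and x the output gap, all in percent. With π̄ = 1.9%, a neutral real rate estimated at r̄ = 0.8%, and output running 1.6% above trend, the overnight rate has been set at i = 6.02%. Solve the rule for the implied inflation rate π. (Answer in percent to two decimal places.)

Output 1.6% above potential → x = 1.6.
Collecting π: i = r̄ + (1 + 0.5) π − 0.5 π̄ + 1 x
1.5 π = 6.02 − 0.8 + 0.5 × 1.9 − 1 × 1.6 = 4.57
π = 4.57 / 1.5 = 3.05

3.05%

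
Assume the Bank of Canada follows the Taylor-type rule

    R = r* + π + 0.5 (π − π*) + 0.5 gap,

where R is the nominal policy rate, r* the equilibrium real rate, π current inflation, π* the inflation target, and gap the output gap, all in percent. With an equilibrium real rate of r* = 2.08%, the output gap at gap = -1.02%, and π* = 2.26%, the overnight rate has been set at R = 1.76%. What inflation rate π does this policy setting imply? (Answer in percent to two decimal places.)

0.88%

Collecting π: R = r* + (1 + 0.5) π − 0.5 π* + 0.5 gap
1.5 π = 1.76 − 2.08 + 0.5 × 2.26 − 0.5 × (-1.02) = 1.32
π = 1.32 / 1.5 = 0.88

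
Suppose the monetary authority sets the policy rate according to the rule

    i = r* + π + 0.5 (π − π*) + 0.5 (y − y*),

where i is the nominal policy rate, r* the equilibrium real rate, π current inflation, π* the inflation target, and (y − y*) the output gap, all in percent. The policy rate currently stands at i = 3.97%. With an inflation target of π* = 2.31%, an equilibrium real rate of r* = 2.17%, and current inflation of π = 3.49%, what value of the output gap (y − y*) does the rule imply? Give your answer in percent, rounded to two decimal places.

0.5 (y − y*) = 3.97 − 2.17 − 3.49 − 0.5 × (3.49 − 2.31) = -2.28
(y − y*) = -2.28 / 0.5 = -4.56

-4.56%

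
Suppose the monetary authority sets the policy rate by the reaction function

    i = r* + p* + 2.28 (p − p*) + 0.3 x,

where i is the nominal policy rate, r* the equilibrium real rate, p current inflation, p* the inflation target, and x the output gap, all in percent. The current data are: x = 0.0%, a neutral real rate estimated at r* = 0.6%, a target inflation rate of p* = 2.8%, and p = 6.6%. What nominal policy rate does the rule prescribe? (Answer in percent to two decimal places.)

i = 0.6 + 2.8 + 2.28 × (6.6 − 2.8) + 0.3 × 0.0
   = 0.6 + 2.8 + 8.664 + 0 = 12.06

12.06%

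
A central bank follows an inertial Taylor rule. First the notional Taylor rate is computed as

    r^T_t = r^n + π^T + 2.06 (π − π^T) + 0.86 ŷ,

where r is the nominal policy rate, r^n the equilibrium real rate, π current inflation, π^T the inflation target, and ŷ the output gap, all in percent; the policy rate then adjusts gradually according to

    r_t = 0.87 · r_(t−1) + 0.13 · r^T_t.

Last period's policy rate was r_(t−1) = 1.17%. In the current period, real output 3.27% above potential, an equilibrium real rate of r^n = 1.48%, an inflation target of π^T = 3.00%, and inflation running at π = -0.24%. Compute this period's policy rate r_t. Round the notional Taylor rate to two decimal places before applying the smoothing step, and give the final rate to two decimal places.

1.10%

Output 3.27% above potential → ŷ = 3.27.
r^T_t = 1.48 + 3.00 + 2.06 × (-0.24 − 3.00) + 0.86 × 3.27
   = 1.48 + 3 − 6.6744 + 2.8122 = 0.62
r_t = 0.87 × 1.17 + 0.13 × 0.62 = 1.0179 + 0.0806 = 1.10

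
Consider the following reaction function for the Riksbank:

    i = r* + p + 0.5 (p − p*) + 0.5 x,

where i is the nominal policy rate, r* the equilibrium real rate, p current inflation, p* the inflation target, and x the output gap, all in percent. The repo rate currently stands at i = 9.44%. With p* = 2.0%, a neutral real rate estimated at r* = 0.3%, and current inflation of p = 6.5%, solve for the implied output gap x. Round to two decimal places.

0.78%

0.5 x = 9.44 − 0.3 − 6.5 − 0.5 × (6.5 − 2.0) = 0.39
x = 0.39 / 0.5 = 0.78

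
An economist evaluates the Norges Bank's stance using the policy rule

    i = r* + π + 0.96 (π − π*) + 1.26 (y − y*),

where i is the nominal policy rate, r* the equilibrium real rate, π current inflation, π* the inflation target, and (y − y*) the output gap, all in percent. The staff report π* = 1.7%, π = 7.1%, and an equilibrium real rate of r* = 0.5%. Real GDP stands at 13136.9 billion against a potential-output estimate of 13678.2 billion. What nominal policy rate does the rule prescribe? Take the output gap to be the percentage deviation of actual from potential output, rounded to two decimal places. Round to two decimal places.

Output gap = 100 × (13136.9 − 13678.2) / 13678.2 = -3.96%.
i = 0.50 + 7.10 + 0.96 × (7.10 − 1.70) + 1.26 × (-3.96)
   = 0.50 + 7.1 + 5.184 − 4.9896 = 7.79

7.79%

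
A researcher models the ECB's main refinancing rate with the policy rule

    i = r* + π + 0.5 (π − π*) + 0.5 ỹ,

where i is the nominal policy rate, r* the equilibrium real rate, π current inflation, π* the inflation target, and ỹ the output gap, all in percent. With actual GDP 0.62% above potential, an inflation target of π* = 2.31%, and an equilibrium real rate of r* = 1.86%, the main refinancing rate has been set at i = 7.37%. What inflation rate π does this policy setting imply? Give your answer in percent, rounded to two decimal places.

4.24%

Output 0.62% above potential → ỹ = 0.62.
Collecting π: i = r* + (1 + 0.5) π − 0.5 π* + 0.5 ỹ
1.5 π = 7.37 − 1.86 + 0.5 × 2.31 − 0.5 × 0.62 = 6.355
π = 6.355 / 1.5 = 4.24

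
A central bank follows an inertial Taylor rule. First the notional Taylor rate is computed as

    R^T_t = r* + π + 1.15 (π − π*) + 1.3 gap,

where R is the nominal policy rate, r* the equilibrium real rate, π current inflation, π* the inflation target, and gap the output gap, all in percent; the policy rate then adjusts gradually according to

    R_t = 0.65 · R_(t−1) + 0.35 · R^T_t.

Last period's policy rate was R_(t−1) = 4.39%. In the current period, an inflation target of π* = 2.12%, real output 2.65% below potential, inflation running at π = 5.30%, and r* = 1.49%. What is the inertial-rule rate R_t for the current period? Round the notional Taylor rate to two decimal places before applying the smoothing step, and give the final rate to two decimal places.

5.30%

Output 2.65% below potential → gap = -2.65.
R^T_t = 1.49 + 5.30 + 1.15 × (5.30 − 2.12) + 1.3 × (-2.65)
   = 1.49 + 5.3 + 3.657 − 3.445 = 7.00
R_t = 0.65 × 4.39 + 0.35 × 7.00 = 2.8535 + 2.45 = 5.30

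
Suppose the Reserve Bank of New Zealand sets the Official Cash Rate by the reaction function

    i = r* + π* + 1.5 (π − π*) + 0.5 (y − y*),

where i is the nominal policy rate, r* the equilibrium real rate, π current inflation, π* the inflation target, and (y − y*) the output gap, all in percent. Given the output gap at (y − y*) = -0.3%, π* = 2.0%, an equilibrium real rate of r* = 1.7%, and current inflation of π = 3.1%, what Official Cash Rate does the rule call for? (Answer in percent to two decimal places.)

i = 1.7 + 2.0 + 1.5 × (3.1 − 2.0) + 0.5 × (-0.3)
   = 1.7 + 2 + 1.65 − 0.15 = 5.20

5.20%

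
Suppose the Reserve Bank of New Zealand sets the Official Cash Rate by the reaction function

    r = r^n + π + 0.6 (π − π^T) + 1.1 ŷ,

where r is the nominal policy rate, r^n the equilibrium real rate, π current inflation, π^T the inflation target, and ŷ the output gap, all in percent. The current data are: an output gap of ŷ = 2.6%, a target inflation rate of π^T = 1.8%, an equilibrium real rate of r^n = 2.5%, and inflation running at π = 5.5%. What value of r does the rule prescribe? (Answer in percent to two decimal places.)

r = 2.5 + 5.5 + 0.6 × (5.5 − 1.8) + 1.1 × 2.6
   = 2.5 + 5.5 + 2.22 + 2.86 = 13.08

13.08%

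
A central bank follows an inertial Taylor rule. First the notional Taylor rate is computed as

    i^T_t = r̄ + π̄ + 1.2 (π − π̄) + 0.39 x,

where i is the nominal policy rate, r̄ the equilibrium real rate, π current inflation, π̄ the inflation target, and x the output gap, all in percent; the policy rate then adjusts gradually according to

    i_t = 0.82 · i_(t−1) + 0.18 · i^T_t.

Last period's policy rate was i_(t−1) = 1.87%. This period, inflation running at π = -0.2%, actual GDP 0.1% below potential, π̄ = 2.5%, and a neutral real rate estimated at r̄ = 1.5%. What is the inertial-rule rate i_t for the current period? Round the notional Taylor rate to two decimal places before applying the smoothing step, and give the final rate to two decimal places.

1.66%

Output 0.1% below potential → x = -0.1.
i^T_t = 1.5 + 2.5 + 1.2 × (-0.2 − 2.5) + 0.39 × (-0.1)
   = 1.5 + 2.5 − 3.24 − 0.039 = 0.72
i_t = 0.82 × 1.87 + 0.18 × 0.72 = 1.5334 + 0.1296 = 1.66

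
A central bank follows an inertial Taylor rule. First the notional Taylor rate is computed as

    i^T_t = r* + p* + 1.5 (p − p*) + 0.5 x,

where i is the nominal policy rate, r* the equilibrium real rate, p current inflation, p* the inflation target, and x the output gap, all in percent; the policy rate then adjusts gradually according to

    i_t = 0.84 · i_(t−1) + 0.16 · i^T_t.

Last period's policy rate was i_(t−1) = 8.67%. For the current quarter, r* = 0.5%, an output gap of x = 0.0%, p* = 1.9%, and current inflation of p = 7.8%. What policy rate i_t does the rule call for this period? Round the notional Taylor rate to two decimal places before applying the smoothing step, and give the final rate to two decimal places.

9.08%

i^T_t = 0.5 + 1.9 + 1.5 × (7.8 − 1.9) + 0.5 × 0.0
   = 0.5 + 1.9 + 8.85 + 0 = 11.25
i_t = 0.84 × 8.67 + 0.16 × 11.25 = 7.2828 + 1.8 = 9.08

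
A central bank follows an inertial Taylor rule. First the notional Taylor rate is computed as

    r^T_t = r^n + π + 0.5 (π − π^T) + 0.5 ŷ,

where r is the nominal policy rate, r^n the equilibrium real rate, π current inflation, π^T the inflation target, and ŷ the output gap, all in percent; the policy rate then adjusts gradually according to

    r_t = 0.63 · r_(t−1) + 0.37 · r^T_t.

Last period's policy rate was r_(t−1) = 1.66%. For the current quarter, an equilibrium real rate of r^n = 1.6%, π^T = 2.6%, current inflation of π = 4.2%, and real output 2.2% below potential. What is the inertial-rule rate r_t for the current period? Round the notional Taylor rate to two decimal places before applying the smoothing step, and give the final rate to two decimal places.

3.08%

Output 2.2% below potential → ŷ = -2.2.
r^T_t = 1.6 + 4.2 + 0.5 × (4.2 − 2.6) + 0.5 × (-2.2)
   = 1.6 + 4.2 + 0.8 − 1.1 = 5.50
r_t = 0.63 × 1.66 + 0.37 × 5.50 = 1.0458 + 2.035 = 3.08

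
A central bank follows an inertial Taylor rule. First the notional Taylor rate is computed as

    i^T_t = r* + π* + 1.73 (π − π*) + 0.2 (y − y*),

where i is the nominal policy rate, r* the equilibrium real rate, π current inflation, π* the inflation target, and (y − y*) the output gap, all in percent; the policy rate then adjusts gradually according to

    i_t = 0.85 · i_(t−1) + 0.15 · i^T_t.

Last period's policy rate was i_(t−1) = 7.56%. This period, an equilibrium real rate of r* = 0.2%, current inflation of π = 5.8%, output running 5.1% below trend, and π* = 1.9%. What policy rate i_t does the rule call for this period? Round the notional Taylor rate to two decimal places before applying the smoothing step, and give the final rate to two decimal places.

7.60%

Output 5.1% below potential → (y − y*) = -5.1.
i^T_t = 0.2 + 1.9 + 1.73 × (5.8 − 1.9) + 0.2 × (-5.1)
   = 0.2 + 1.9 + 6.747 − 1.02 = 7.83
i_t = 0.85 × 7.56 + 0.15 × 7.83 = 6.426 + 1.1745 = 7.60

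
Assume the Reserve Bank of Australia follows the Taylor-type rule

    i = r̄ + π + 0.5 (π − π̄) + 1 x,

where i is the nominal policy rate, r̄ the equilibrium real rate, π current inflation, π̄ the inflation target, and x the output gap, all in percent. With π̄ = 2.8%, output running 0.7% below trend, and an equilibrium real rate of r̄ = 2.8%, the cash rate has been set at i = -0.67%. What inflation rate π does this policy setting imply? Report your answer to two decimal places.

-0.91%

Output 0.7% below potential → x = -0.7.
Collecting π: i = r̄ + (1 + 0.5) π − 0.5 π̄ + 1 x
1.5 π = -0.67 − 2.8 + 0.5 × 2.8 − 1 × (-0.7) = -1.37
π = -1.37 / 1.5 = -0.91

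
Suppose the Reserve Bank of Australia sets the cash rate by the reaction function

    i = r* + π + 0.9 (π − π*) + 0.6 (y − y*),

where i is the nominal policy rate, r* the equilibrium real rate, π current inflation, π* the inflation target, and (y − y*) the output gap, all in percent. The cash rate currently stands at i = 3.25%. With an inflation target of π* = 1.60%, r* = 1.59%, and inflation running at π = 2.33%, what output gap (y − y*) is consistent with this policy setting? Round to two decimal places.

0.6 (y − y*) = 3.25 − 1.59 − 2.33 − 0.9 × (2.33 − 1.60) = -1.327
(y − y*) = -1.327 / 0.6 = -2.21

-2.21%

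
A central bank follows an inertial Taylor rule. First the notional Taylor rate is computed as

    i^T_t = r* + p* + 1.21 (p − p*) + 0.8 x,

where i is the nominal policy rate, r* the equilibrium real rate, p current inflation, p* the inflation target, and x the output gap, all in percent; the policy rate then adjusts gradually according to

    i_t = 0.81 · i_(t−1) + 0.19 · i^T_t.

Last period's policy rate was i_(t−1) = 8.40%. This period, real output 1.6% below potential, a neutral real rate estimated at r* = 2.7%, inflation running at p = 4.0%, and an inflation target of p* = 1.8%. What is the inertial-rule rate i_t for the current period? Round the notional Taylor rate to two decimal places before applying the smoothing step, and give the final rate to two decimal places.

Output 1.6% below potential → x = -1.6.
i^T_t = 2.7 + 1.8 + 1.21 × (4.0 − 1.8) + 0.8 × (-1.6)
   = 2.7 + 1.8 + 2.662 − 1.28 = 5.88
i_t = 0.81 × 8.40 + 0.19 × 5.88 = 6.804 + 1.1172 = 7.92

7.92%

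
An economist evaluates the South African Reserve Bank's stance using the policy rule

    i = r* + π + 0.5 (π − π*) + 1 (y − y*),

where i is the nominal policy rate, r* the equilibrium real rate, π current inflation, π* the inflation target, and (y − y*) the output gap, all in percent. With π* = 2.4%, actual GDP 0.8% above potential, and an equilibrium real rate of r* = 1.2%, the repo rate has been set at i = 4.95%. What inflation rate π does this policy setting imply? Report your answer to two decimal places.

Output 0.8% above potential → (y − y*) = 0.8.
Collecting π: i = r* + (1 + 0.5) π − 0.5 π* + 1 (y − y*)
1.5 π = 4.95 − 1.2 + 0.5 × 2.4 − 1 × 0.8 = 4.15
π = 4.15 / 1.5 = 2.77

2.77%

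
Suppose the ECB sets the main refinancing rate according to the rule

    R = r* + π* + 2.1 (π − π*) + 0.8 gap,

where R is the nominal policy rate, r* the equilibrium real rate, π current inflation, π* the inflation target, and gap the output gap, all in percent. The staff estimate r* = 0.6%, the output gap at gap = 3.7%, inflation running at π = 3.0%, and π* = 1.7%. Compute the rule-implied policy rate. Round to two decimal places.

R = 0.6 + 1.7 + 2.1 × (3.0 − 1.7) + 0.8 × 3.7
   = 0.6 + 1.7 + 2.73 + 2.96 = 7.99

7.99%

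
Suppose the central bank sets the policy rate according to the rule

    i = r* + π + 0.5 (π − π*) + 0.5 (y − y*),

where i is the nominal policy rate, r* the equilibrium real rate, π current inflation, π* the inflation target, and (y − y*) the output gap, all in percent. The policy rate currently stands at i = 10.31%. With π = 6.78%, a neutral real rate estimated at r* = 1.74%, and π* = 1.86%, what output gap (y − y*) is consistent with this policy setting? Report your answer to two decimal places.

0.5 (y − y*) = 10.31 − 1.74 − 6.78 − 0.5 × (6.78 − 1.86) = -0.67
(y − y*) = -0.67 / 0.5 = -1.34

-1.34%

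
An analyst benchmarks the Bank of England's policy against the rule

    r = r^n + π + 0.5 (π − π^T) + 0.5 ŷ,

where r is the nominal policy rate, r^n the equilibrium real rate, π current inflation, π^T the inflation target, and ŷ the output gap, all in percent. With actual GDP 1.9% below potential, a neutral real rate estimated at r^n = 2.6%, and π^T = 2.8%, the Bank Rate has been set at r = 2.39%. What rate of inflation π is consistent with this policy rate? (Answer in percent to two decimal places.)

1.43%

Output 1.9% below potential → ŷ = -1.9.
Collecting π: r = r^n + (1 + 0.5) π − 0.5 π^T + 0.5 ŷ
1.5 π = 2.39 − 2.6 + 0.5 × 2.8 − 0.5 × (-1.9) = 2.14
π = 2.14 / 1.5 = 1.43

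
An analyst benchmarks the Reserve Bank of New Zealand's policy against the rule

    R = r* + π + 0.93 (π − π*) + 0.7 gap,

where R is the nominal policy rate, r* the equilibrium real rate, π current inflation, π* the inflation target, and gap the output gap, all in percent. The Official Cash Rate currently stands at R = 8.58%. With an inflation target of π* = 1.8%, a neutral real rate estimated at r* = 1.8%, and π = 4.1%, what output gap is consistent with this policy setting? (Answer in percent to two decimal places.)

0.7 gap = 8.58 − 1.8 − 4.1 − 0.93 × (4.1 − 1.8) = 0.541
gap = 0.541 / 0.7 = 0.77

0.77%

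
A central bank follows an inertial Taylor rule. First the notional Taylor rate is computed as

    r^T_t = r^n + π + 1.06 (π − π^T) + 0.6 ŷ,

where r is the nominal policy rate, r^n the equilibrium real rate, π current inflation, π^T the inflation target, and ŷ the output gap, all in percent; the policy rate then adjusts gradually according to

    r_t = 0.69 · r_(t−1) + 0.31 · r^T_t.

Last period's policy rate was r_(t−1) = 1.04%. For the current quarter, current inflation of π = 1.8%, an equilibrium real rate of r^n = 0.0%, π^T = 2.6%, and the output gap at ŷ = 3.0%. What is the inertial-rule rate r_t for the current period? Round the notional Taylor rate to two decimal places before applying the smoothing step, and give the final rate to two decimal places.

1.57%

r^T_t = 0.0 + 1.8 + 1.06 × (1.8 − 2.6) + 0.6 × 3.0
   = 0.0 + 1.8 − 0.848 + 1.8 = 2.75
r_t = 0.69 × 1.04 + 0.31 × 2.75 = 0.7176 + 0.8525 = 1.57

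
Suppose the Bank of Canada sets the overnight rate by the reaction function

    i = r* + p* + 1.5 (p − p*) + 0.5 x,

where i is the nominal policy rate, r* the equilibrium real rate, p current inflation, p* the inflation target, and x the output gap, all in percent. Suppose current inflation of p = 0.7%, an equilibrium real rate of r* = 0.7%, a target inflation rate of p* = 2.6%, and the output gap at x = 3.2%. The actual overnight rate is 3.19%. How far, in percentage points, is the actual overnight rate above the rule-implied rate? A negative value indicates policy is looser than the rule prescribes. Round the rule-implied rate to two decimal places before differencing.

i = 0.7 + 2.6 + 1.5 × (0.7 − 2.6) + 0.5 × 3.2
   = 0.7 + 2.6 − 2.85 + 1.6 = 2.05
Deviation = 3.19 − 2.05 = 1.14 pp.

1.14 pp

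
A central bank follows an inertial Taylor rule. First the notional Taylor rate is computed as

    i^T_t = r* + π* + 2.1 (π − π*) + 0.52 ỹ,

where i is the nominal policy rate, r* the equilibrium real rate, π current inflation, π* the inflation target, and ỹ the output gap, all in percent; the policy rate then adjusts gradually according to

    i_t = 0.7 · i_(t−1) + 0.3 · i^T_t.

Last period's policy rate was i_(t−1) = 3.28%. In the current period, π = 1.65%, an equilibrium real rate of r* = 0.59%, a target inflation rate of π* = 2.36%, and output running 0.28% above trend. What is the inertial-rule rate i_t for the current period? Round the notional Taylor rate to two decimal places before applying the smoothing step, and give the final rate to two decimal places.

Output 0.28% above potential → ỹ = 0.28.
i^T_t = 0.59 + 2.36 + 2.1 × (1.65 − 2.36) + 0.52 × 0.28
   = 0.59 + 2.36 − 1.491 + 0.1456 = 1.60
i_t = 0.7 × 3.28 + 0.3 × 1.60 = 2.296 + 0.48 = 2.78

2.78%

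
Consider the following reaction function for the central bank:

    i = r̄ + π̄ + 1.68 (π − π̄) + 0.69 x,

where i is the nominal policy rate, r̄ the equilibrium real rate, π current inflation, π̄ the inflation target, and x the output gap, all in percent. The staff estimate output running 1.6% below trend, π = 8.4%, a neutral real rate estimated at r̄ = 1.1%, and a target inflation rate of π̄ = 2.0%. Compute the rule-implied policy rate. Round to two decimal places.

12.75%

Output 1.6% below potential → x = -1.6.
i = 1.1 + 2.0 + 1.68 × (8.4 − 2.0) + 0.69 × (-1.6)
   = 1.1 + 2 + 10.752 − 1.104 = 12.75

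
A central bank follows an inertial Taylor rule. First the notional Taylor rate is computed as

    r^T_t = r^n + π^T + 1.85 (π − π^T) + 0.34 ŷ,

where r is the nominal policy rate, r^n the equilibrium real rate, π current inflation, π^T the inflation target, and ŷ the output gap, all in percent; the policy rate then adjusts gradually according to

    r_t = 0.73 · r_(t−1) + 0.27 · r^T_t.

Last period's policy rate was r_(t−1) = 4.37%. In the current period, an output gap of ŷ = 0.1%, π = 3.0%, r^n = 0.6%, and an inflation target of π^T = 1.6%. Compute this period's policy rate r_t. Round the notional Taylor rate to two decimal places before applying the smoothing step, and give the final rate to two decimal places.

4.49%

r^T_t = 0.6 + 1.6 + 1.85 × (3.0 − 1.6) + 0.34 × 0.1
   = 0.6 + 1.6 + 2.59 + 0.034 = 4.82
r_t = 0.73 × 4.37 + 0.27 × 4.82 = 3.1901 + 1.3014 = 4.49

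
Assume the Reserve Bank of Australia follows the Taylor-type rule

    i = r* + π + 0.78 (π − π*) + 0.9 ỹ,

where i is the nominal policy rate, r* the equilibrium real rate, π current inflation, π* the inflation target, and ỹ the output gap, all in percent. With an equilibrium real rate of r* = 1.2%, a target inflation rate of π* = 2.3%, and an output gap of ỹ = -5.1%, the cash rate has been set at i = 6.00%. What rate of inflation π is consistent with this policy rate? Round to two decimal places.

Collecting π: i = r* + (1 + 0.78) π − 0.78 π* + 0.9 ỹ
1.78 π = 6.00 − 1.2 + 0.78 × 2.3 − 0.9 × (-5.1) = 11.184
π = 11.184 / 1.78 = 6.28

6.28%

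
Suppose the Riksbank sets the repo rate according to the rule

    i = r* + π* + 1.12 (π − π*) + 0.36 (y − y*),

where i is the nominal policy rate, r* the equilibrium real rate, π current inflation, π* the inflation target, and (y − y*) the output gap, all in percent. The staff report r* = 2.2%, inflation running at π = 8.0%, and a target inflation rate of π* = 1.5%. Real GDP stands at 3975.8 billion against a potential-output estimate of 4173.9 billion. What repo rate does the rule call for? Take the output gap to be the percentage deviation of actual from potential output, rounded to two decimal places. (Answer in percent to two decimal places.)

9.27%

Output gap = 100 × (3975.8 − 4173.9) / 4173.9 = -4.75%.
i = 2.20 + 1.50 + 1.12 × (8.00 − 1.50) + 0.36 × (-4.75)
   = 2.20 + 1.5 + 7.28 − 1.71 = 9.27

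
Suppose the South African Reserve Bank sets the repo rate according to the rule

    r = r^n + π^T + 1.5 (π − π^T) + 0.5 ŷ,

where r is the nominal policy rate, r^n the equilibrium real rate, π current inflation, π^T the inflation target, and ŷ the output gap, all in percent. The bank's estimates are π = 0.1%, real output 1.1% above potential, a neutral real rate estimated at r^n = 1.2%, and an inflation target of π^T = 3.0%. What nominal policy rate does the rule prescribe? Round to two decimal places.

0.40%

Output 1.1% above potential → ŷ = 1.1.
r = 1.2 + 3.0 + 1.5 × (0.1 − 3.0) + 0.5 × 1.1
   = 1.2 + 3 − 4.35 + 0.55 = 0.40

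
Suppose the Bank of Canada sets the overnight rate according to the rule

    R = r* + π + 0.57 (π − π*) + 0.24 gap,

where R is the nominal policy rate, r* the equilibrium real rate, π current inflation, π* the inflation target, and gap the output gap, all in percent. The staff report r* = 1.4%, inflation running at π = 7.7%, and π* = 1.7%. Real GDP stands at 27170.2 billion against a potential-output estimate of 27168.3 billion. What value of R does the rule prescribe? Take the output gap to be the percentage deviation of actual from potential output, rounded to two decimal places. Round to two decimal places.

Output gap = 100 × (27170.2 − 27168.3) / 27168.3 = 0.01%.
R = 1.40 + 7.70 + 0.57 × (7.70 − 1.70) + 0.24 × 0.01
   = 1.40 + 7.7 + 3.42 + 0.0024 = 12.52

12.52%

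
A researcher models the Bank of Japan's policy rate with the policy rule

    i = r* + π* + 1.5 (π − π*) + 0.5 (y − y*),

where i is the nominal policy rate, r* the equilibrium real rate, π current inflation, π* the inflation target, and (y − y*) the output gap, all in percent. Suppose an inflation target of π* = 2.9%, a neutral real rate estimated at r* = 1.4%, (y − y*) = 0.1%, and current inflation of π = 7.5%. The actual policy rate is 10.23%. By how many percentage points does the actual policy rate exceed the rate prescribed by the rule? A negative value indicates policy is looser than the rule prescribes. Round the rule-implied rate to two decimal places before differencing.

i = 1.4 + 2.9 + 1.5 × (7.5 − 2.9) + 0.5 × 0.1
   = 1.4 + 2.9 + 6.9 + 0.05 = 11.25
Deviation = 10.23 − 11.25 = -1.02 pp.

-1.02 pp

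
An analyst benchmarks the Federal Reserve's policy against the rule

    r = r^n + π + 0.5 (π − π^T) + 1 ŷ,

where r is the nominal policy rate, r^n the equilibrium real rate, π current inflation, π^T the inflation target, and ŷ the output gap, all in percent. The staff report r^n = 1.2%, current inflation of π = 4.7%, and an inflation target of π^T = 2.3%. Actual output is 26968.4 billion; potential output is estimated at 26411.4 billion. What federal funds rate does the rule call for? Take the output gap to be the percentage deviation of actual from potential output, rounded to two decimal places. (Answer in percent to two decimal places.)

Output gap = 100 × (26968.4 − 26411.4) / 26411.4 = 2.11%.
r = 1.20 + 4.70 + 0.5 × (4.70 − 2.30) + 1 × 2.11
   = 1.20 + 4.7 + 1.2 + 2.11 = 9.21

9.21%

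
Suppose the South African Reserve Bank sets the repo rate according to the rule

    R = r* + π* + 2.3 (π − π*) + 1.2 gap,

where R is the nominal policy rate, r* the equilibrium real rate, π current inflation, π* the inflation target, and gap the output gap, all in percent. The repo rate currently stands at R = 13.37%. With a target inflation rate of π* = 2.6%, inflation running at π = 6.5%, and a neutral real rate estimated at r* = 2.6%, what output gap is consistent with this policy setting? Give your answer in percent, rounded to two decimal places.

-0.67%

1.2 gap = 13.37 − 2.6 − 2.6 − 2.3 × (6.5 − 2.6) = -0.8
gap = -0.8 / 1.2 = -0.67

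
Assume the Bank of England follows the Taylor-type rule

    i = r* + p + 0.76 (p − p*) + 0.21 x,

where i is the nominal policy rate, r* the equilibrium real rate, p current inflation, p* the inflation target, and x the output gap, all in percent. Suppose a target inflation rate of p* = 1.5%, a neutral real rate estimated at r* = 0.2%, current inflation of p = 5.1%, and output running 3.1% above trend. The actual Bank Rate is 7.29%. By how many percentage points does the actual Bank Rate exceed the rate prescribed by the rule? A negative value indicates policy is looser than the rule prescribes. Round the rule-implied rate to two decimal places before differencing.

Output 3.1% above potential → x = 3.1.
i = 0.2 + 5.1 + 0.76 × (5.1 − 1.5) + 0.21 × 3.1
   = 0.2 + 5.1 + 2.736 + 0.651 = 8.69
Deviation = 7.29 − 8.69 = -1.40 pp.

-1.40 pp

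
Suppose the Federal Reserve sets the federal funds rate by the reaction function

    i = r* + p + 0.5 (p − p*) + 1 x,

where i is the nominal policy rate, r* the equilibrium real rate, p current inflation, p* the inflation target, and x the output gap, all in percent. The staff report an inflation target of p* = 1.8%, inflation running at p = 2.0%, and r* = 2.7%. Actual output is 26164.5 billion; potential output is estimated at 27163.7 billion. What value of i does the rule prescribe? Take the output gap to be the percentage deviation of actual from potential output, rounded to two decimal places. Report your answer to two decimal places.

1.12%

Output gap = 100 × (26164.5 − 27163.7) / 27163.7 = -3.68%.
i = 2.70 + 2.00 + 0.5 × (2.00 − 1.80) + 1 × (-3.68)
   = 2.70 + 2 + 0.1 − 3.68 = 1.12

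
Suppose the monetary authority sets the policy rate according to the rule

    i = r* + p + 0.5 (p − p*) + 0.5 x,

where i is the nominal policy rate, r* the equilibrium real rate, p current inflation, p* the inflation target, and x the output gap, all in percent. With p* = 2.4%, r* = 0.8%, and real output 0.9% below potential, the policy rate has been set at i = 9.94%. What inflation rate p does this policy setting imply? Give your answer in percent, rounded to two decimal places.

Output 0.9% below potential → x = -0.9.
Collecting p: i = r* + (1 + 0.5) p − 0.5 p* + 0.5 x
1.5 p = 9.94 − 0.8 + 0.5 × 2.4 − 0.5 × (-0.9) = 10.79
p = 10.79 / 1.5 = 7.19

7.19%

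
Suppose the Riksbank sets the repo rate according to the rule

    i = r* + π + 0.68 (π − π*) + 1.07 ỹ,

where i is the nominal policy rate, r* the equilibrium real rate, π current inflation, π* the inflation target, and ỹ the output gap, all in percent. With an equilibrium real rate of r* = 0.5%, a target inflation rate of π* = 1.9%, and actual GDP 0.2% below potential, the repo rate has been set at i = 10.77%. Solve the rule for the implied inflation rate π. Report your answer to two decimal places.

7.01%

Output 0.2% below potential → ỹ = -0.2.
Collecting π: i = r* + (1 + 0.68) π − 0.68 π* + 1.07 ỹ
1.68 π = 10.77 − 0.5 + 0.68 × 1.9 − 1.07 × (-0.2) = 11.776
π = 11.776 / 1.68 = 7.01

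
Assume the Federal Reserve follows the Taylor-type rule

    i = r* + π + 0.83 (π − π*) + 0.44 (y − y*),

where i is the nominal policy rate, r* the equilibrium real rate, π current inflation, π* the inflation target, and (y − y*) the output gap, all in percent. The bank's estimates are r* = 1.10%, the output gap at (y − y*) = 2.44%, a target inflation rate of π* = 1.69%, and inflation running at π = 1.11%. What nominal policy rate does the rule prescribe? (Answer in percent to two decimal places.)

i = 1.10 + 1.11 + 0.83 × (1.11 − 1.69) + 0.44 × 2.44
   = 1.10 + 1.11 − 0.4814 + 1.0736 = 2.80

2.80%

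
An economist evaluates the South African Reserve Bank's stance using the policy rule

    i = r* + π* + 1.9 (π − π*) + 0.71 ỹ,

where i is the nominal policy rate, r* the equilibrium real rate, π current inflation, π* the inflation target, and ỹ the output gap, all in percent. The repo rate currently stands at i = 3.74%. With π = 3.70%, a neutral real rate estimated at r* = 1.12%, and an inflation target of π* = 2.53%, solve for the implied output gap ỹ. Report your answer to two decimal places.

-3.00%

0.71 ỹ = 3.74 − 1.12 − 2.53 − 1.9 × (3.70 − 2.53) = -2.133
ỹ = -2.133 / 0.71 = -3.00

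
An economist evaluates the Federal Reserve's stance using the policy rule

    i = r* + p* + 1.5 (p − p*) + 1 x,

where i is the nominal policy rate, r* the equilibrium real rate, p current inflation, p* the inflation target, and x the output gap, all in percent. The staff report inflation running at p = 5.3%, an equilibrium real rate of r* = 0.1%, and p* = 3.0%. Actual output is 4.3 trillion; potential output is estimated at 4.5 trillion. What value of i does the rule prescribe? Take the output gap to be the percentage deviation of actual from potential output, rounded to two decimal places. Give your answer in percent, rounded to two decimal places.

Output gap = 100 × (4.3 − 4.5) / 4.5 = -4.44%.
i = 0.10 + 3.00 + 1.5 × (5.30 − 3.00) + 1 × (-4.44)
   = 0.10 + 3 + 3.45 − 4.44 = 2.11

2.11%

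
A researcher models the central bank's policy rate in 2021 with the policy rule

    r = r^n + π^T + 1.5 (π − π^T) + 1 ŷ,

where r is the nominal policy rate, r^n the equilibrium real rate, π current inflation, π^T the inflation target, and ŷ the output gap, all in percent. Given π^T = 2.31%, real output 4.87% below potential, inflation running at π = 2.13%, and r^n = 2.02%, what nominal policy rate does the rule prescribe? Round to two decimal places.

-0.81%

Output 4.87% below potential → ŷ = -4.87.
r = 2.02 + 2.31 + 1.5 × (2.13 − 2.31) + 1 × (-4.87)
   = 2.02 + 2.31 − 0.27 − 4.87 = -0.81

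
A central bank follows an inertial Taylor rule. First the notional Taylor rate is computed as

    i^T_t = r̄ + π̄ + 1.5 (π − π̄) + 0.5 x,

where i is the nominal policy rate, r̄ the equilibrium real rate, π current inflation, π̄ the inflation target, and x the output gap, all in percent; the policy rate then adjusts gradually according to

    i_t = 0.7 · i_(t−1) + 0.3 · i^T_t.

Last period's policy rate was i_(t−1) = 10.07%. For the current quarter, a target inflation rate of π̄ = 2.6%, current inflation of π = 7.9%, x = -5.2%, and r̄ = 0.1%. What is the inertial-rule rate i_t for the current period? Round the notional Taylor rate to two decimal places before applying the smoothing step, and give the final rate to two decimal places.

i^T_t = 0.1 + 2.6 + 1.5 × (7.9 − 2.6) + 0.5 × (-5.2)
   = 0.1 + 2.6 + 7.95 − 2.6 = 8.05
i_t = 0.7 × 10.07 + 0.3 × 8.05 = 7.049 + 2.415 = 9.46

9.46%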